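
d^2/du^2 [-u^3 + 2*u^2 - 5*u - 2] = 4 - 6*u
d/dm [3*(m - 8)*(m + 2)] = 6*m - 18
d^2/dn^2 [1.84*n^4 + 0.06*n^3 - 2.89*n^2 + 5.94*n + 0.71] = 22.08*n^2 + 0.36*n - 5.78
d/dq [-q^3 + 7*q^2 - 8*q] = -3*q^2 + 14*q - 8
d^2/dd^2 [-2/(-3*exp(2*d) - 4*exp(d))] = 8*(9*exp(2*d) + 9*exp(d) + 4)*exp(-d)/(27*exp(3*d) + 108*exp(2*d) + 144*exp(d) + 64)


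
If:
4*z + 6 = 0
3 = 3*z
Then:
No Solution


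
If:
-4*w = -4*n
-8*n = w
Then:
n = 0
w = 0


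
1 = 1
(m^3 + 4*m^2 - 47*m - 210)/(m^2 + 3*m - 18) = (m^2 - 2*m - 35)/(m - 3)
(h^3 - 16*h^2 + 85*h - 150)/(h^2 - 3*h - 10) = (h^2 - 11*h + 30)/(h + 2)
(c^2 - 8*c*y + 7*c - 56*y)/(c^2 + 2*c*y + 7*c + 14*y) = (c - 8*y)/(c + 2*y)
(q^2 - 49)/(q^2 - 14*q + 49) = (q + 7)/(q - 7)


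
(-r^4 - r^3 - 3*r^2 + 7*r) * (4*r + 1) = -4*r^5 - 5*r^4 - 13*r^3 + 25*r^2 + 7*r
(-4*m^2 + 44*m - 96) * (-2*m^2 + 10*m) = 8*m^4 - 128*m^3 + 632*m^2 - 960*m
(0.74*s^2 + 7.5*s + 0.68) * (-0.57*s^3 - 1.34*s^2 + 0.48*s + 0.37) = -0.4218*s^5 - 5.2666*s^4 - 10.0824*s^3 + 2.9626*s^2 + 3.1014*s + 0.2516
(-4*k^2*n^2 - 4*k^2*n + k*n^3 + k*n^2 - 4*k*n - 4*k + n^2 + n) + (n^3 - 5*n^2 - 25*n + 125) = -4*k^2*n^2 - 4*k^2*n + k*n^3 + k*n^2 - 4*k*n - 4*k + n^3 - 4*n^2 - 24*n + 125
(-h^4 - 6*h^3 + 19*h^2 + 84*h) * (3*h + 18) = -3*h^5 - 36*h^4 - 51*h^3 + 594*h^2 + 1512*h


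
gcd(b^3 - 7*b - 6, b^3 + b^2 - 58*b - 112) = b + 2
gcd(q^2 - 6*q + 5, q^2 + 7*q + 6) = 1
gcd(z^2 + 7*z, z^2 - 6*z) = z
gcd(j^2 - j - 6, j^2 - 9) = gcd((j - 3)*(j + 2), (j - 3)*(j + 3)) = j - 3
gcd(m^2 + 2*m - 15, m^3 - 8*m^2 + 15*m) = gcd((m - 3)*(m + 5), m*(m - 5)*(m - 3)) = m - 3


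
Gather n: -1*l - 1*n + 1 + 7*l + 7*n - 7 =6*l + 6*n - 6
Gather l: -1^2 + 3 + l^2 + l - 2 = l^2 + l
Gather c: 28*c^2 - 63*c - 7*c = 28*c^2 - 70*c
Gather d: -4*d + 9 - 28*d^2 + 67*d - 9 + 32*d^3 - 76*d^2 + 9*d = 32*d^3 - 104*d^2 + 72*d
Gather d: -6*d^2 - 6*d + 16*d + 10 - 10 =-6*d^2 + 10*d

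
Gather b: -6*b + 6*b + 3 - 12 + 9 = 0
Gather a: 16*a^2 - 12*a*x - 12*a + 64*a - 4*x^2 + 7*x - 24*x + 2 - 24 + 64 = 16*a^2 + a*(52 - 12*x) - 4*x^2 - 17*x + 42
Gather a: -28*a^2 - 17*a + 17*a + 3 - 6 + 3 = -28*a^2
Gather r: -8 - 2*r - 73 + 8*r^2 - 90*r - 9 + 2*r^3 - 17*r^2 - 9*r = 2*r^3 - 9*r^2 - 101*r - 90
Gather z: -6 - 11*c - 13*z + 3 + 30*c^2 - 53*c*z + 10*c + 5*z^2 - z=30*c^2 - c + 5*z^2 + z*(-53*c - 14) - 3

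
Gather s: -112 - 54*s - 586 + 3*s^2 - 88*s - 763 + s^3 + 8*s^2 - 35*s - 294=s^3 + 11*s^2 - 177*s - 1755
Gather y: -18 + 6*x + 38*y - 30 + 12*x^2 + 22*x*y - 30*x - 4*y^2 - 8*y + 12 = 12*x^2 - 24*x - 4*y^2 + y*(22*x + 30) - 36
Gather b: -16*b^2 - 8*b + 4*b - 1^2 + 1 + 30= -16*b^2 - 4*b + 30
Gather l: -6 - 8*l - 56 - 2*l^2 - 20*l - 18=-2*l^2 - 28*l - 80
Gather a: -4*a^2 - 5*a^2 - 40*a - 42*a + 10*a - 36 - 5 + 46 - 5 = -9*a^2 - 72*a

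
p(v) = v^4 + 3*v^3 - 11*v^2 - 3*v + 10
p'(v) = 4*v^3 + 9*v^2 - 22*v - 3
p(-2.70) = -67.99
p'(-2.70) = 43.28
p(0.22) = 8.84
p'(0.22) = -7.36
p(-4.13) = -85.63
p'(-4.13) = -40.41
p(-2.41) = -54.92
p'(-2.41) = 46.30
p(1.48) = -4.01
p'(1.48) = -2.88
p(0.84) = 1.99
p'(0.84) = -12.76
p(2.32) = 10.27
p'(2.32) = 44.35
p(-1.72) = -23.90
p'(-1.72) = 41.11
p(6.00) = 1540.00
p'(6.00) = 1053.00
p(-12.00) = 14014.00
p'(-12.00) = -5355.00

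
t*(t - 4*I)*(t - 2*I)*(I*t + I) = I*t^4 + 6*t^3 + I*t^3 + 6*t^2 - 8*I*t^2 - 8*I*t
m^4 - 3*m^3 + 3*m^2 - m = m*(m - 1)^3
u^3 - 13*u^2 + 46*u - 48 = (u - 8)*(u - 3)*(u - 2)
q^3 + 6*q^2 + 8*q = q*(q + 2)*(q + 4)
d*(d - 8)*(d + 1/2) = d^3 - 15*d^2/2 - 4*d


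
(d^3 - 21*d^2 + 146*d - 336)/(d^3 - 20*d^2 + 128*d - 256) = (d^2 - 13*d + 42)/(d^2 - 12*d + 32)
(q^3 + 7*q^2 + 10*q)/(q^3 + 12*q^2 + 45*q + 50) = q/(q + 5)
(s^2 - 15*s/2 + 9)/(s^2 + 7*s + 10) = (s^2 - 15*s/2 + 9)/(s^2 + 7*s + 10)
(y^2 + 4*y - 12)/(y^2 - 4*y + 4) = (y + 6)/(y - 2)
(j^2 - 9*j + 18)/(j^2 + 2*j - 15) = (j - 6)/(j + 5)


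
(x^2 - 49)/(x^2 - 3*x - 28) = (x + 7)/(x + 4)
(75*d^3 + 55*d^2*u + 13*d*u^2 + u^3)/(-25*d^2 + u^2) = (15*d^2 + 8*d*u + u^2)/(-5*d + u)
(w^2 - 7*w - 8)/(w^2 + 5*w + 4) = (w - 8)/(w + 4)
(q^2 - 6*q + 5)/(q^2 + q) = (q^2 - 6*q + 5)/(q*(q + 1))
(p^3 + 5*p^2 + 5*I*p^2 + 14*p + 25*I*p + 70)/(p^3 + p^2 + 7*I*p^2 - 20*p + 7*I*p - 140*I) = (p - 2*I)/(p - 4)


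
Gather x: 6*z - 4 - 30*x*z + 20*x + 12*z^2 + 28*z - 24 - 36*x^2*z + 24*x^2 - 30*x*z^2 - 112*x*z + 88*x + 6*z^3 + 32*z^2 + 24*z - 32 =x^2*(24 - 36*z) + x*(-30*z^2 - 142*z + 108) + 6*z^3 + 44*z^2 + 58*z - 60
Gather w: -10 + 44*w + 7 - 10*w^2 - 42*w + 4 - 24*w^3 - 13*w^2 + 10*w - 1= -24*w^3 - 23*w^2 + 12*w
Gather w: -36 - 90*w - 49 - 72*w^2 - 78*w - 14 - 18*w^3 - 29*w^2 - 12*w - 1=-18*w^3 - 101*w^2 - 180*w - 100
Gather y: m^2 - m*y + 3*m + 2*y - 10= m^2 + 3*m + y*(2 - m) - 10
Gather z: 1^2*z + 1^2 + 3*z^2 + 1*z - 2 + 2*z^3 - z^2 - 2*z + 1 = 2*z^3 + 2*z^2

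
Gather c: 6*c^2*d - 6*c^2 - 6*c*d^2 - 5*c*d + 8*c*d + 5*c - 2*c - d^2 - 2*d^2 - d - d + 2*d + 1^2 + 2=c^2*(6*d - 6) + c*(-6*d^2 + 3*d + 3) - 3*d^2 + 3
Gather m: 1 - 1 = 0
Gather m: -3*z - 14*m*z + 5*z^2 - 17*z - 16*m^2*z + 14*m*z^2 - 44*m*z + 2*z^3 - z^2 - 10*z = -16*m^2*z + m*(14*z^2 - 58*z) + 2*z^3 + 4*z^2 - 30*z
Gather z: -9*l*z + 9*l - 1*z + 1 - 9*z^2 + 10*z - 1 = 9*l - 9*z^2 + z*(9 - 9*l)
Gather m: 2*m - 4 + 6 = 2*m + 2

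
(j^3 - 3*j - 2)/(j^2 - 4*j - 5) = (j^2 - j - 2)/(j - 5)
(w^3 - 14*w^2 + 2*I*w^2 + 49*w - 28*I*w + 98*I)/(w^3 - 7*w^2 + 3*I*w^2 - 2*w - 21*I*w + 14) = (w - 7)/(w + I)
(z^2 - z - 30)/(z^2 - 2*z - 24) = (z + 5)/(z + 4)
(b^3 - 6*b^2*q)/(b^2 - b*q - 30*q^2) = b^2/(b + 5*q)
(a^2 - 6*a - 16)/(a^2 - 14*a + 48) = (a + 2)/(a - 6)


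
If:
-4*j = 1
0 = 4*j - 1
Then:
No Solution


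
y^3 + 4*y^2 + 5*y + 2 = (y + 1)^2*(y + 2)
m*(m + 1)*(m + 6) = m^3 + 7*m^2 + 6*m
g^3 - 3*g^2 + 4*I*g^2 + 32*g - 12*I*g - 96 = (g - 3)*(g - 4*I)*(g + 8*I)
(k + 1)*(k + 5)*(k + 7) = k^3 + 13*k^2 + 47*k + 35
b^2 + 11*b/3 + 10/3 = (b + 5/3)*(b + 2)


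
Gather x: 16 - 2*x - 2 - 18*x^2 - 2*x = -18*x^2 - 4*x + 14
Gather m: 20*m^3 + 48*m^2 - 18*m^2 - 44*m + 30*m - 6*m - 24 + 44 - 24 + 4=20*m^3 + 30*m^2 - 20*m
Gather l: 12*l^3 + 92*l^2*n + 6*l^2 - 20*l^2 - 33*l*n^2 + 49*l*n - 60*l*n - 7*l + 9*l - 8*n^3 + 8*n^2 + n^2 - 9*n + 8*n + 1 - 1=12*l^3 + l^2*(92*n - 14) + l*(-33*n^2 - 11*n + 2) - 8*n^3 + 9*n^2 - n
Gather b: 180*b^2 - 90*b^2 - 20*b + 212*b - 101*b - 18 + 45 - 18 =90*b^2 + 91*b + 9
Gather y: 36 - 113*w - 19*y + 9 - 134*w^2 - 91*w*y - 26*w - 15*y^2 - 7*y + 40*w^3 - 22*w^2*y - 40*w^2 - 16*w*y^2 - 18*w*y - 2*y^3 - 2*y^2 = 40*w^3 - 174*w^2 - 139*w - 2*y^3 + y^2*(-16*w - 17) + y*(-22*w^2 - 109*w - 26) + 45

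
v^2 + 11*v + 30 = (v + 5)*(v + 6)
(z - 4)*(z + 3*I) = z^2 - 4*z + 3*I*z - 12*I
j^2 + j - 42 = (j - 6)*(j + 7)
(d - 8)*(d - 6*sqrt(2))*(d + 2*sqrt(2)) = d^3 - 8*d^2 - 4*sqrt(2)*d^2 - 24*d + 32*sqrt(2)*d + 192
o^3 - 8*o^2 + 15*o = o*(o - 5)*(o - 3)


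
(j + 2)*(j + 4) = j^2 + 6*j + 8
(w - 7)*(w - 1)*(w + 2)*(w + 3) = w^4 - 3*w^3 - 27*w^2 - 13*w + 42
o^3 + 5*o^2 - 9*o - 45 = (o - 3)*(o + 3)*(o + 5)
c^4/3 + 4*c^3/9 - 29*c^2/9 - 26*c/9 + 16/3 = (c/3 + 1)*(c - 8/3)*(c - 1)*(c + 2)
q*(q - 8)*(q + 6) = q^3 - 2*q^2 - 48*q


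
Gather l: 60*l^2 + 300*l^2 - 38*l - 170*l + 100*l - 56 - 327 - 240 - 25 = 360*l^2 - 108*l - 648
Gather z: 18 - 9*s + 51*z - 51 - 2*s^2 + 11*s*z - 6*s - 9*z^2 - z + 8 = -2*s^2 - 15*s - 9*z^2 + z*(11*s + 50) - 25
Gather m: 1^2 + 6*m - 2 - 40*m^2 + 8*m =-40*m^2 + 14*m - 1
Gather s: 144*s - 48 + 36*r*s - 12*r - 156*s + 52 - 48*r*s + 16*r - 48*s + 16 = 4*r + s*(-12*r - 60) + 20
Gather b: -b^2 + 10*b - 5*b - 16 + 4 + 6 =-b^2 + 5*b - 6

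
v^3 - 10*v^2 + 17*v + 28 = (v - 7)*(v - 4)*(v + 1)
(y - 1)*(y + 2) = y^2 + y - 2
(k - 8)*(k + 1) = k^2 - 7*k - 8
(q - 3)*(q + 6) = q^2 + 3*q - 18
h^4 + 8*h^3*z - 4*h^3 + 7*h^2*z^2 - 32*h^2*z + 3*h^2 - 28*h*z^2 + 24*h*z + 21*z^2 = (h - 3)*(h - 1)*(h + z)*(h + 7*z)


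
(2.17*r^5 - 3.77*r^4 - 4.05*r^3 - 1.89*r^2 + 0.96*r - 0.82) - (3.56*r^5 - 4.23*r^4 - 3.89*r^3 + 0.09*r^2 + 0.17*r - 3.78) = -1.39*r^5 + 0.46*r^4 - 0.16*r^3 - 1.98*r^2 + 0.79*r + 2.96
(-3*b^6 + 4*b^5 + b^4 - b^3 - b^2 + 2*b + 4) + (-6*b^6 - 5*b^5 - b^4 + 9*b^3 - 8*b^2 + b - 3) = -9*b^6 - b^5 + 8*b^3 - 9*b^2 + 3*b + 1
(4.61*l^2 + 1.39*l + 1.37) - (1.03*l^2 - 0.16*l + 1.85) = 3.58*l^2 + 1.55*l - 0.48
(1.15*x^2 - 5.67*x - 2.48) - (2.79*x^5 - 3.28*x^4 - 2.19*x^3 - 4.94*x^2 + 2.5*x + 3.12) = -2.79*x^5 + 3.28*x^4 + 2.19*x^3 + 6.09*x^2 - 8.17*x - 5.6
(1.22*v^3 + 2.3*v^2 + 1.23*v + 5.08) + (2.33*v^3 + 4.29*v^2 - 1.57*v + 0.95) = 3.55*v^3 + 6.59*v^2 - 0.34*v + 6.03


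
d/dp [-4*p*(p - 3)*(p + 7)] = -12*p^2 - 32*p + 84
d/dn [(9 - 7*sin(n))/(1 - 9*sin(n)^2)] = (-63*sin(n)^2 + 162*sin(n) - 7)*cos(n)/(81*sin(n)^4 - 18*sin(n)^2 + 1)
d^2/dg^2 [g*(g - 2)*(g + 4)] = 6*g + 4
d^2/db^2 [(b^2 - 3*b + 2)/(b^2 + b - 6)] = -8/(b^3 + 9*b^2 + 27*b + 27)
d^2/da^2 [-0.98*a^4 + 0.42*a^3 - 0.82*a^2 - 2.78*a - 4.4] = -11.76*a^2 + 2.52*a - 1.64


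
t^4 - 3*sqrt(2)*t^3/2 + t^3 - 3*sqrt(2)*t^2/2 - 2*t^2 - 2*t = t*(t + 1)*(t - 2*sqrt(2))*(t + sqrt(2)/2)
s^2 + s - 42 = (s - 6)*(s + 7)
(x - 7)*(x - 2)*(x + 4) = x^3 - 5*x^2 - 22*x + 56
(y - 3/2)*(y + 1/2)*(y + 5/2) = y^3 + 3*y^2/2 - 13*y/4 - 15/8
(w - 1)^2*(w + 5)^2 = w^4 + 8*w^3 + 6*w^2 - 40*w + 25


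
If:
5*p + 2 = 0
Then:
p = -2/5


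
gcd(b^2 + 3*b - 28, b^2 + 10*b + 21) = b + 7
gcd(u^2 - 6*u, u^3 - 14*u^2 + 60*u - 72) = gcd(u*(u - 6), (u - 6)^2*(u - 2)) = u - 6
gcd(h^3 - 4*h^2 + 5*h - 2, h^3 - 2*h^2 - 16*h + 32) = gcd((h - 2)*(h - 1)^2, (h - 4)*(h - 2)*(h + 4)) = h - 2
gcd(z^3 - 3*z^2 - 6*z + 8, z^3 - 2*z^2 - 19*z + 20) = z - 1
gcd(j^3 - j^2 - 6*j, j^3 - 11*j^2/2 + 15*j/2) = j^2 - 3*j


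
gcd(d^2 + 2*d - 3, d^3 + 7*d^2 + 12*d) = d + 3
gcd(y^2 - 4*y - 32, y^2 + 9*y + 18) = 1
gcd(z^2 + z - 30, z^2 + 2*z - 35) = z - 5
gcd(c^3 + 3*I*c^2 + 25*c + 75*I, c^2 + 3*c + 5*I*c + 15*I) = c + 5*I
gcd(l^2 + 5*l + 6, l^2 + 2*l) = l + 2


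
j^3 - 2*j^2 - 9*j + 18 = (j - 3)*(j - 2)*(j + 3)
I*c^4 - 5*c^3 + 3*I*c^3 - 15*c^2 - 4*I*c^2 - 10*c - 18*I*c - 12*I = (c + 2)*(c + 2*I)*(c + 3*I)*(I*c + I)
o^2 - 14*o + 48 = (o - 8)*(o - 6)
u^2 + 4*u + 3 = (u + 1)*(u + 3)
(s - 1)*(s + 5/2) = s^2 + 3*s/2 - 5/2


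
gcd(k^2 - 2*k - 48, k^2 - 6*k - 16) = k - 8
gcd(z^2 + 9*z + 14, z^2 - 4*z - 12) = z + 2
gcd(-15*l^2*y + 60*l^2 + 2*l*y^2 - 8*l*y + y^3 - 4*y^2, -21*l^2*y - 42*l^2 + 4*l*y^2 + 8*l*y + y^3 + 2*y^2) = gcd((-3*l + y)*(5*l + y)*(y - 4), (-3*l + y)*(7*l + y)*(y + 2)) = -3*l + y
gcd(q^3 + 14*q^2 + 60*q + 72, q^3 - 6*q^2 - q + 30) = q + 2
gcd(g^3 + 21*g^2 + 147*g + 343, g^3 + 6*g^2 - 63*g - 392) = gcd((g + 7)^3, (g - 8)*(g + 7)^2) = g^2 + 14*g + 49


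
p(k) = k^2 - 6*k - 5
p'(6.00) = 6.00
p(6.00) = -5.00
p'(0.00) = -6.00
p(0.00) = -5.00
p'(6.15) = 6.30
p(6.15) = -4.08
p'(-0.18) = -6.36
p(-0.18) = -3.89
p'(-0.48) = -6.96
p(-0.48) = -1.89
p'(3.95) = 1.90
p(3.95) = -13.10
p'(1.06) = -3.88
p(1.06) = -10.24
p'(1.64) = -2.72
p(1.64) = -12.15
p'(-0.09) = -6.18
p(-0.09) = -4.45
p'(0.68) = -4.64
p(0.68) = -8.62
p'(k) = 2*k - 6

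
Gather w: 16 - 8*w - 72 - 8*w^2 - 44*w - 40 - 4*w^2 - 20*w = -12*w^2 - 72*w - 96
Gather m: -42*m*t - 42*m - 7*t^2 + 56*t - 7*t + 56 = m*(-42*t - 42) - 7*t^2 + 49*t + 56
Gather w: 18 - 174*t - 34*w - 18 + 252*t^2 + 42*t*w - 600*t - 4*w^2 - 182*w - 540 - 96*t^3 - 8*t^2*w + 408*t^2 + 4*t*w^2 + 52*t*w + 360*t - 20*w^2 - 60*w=-96*t^3 + 660*t^2 - 414*t + w^2*(4*t - 24) + w*(-8*t^2 + 94*t - 276) - 540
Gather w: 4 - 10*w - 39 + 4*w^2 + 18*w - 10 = 4*w^2 + 8*w - 45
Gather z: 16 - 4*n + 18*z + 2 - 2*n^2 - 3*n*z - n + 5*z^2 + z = -2*n^2 - 5*n + 5*z^2 + z*(19 - 3*n) + 18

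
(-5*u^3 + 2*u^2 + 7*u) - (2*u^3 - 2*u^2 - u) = -7*u^3 + 4*u^2 + 8*u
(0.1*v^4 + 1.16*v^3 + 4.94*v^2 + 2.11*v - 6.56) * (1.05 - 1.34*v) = -0.134*v^5 - 1.4494*v^4 - 5.4016*v^3 + 2.3596*v^2 + 11.0059*v - 6.888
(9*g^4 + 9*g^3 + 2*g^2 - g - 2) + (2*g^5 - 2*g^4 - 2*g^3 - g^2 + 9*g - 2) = 2*g^5 + 7*g^4 + 7*g^3 + g^2 + 8*g - 4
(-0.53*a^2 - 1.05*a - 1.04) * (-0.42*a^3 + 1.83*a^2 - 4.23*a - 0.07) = 0.2226*a^5 - 0.5289*a^4 + 0.7572*a^3 + 2.5754*a^2 + 4.4727*a + 0.0728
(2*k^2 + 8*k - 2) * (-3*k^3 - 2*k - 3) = -6*k^5 - 24*k^4 + 2*k^3 - 22*k^2 - 20*k + 6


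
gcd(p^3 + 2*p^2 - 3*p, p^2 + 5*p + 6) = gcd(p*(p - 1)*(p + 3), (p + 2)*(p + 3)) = p + 3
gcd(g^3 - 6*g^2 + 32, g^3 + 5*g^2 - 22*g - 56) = g^2 - 2*g - 8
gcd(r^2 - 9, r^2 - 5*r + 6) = r - 3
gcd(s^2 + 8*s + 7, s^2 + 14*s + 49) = s + 7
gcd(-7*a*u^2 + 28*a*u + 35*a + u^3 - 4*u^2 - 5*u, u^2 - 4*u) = 1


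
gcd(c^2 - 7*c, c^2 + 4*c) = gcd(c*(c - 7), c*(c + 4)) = c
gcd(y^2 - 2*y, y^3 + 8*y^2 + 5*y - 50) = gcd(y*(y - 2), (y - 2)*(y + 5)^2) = y - 2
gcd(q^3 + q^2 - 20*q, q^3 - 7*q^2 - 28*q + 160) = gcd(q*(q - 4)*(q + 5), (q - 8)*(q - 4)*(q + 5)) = q^2 + q - 20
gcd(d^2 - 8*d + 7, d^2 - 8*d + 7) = d^2 - 8*d + 7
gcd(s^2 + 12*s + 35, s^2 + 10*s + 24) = 1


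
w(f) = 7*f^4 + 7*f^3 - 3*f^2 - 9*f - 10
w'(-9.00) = -18666.00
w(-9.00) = 40652.00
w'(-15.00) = -89694.00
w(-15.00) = 330200.00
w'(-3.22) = -706.76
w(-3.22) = 506.70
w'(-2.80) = -442.22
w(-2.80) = 268.28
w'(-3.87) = -1294.16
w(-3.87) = 1144.33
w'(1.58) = 144.39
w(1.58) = 39.53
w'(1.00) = 34.00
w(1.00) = -8.00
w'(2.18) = 367.81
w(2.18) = 186.74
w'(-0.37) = -5.32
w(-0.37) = -7.30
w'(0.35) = -7.33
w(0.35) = -13.11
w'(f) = 28*f^3 + 21*f^2 - 6*f - 9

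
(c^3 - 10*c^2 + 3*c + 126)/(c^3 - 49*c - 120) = (c^2 - 13*c + 42)/(c^2 - 3*c - 40)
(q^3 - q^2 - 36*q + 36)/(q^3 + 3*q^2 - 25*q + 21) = (q^2 - 36)/(q^2 + 4*q - 21)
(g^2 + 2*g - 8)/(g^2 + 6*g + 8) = (g - 2)/(g + 2)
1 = 1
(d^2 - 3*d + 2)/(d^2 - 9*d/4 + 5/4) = 4*(d - 2)/(4*d - 5)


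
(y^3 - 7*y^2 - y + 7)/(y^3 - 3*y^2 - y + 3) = (y - 7)/(y - 3)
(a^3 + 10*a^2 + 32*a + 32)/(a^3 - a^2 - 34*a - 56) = (a + 4)/(a - 7)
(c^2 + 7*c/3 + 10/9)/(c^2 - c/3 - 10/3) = (c + 2/3)/(c - 2)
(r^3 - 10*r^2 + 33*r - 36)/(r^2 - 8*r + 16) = (r^2 - 6*r + 9)/(r - 4)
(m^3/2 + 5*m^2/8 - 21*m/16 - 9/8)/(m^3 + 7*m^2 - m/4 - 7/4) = (8*m^3 + 10*m^2 - 21*m - 18)/(4*(4*m^3 + 28*m^2 - m - 7))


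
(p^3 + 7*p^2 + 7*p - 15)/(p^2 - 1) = (p^2 + 8*p + 15)/(p + 1)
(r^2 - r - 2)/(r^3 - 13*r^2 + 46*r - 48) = (r + 1)/(r^2 - 11*r + 24)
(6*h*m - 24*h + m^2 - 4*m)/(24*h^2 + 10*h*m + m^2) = (m - 4)/(4*h + m)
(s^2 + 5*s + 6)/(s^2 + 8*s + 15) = (s + 2)/(s + 5)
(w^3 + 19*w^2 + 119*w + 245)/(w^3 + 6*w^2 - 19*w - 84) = (w^2 + 12*w + 35)/(w^2 - w - 12)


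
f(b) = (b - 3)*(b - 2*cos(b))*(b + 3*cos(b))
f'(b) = (1 - 3*sin(b))*(b - 3)*(b - 2*cos(b)) + (b - 3)*(b + 3*cos(b))*(2*sin(b) + 1) + (b - 2*cos(b))*(b + 3*cos(b)) = (3 - b)*(b - 2*cos(b))*(3*sin(b) - 1) + (b - 3)*(b + 3*cos(b))*(2*sin(b) + 1) + (b - 2*cos(b))*(b + 3*cos(b))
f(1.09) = -0.78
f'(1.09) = -12.19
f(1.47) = -3.44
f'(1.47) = -2.00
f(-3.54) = -69.96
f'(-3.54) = 82.11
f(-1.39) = -6.53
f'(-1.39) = 28.22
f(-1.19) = -0.61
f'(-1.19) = 30.54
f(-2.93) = -33.89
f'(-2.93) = 35.30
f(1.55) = -3.53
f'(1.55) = -0.21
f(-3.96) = -108.48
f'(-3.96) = 97.01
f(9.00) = 406.91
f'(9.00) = 121.06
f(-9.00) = -1010.63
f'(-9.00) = 301.59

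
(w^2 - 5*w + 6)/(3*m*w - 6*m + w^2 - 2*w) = (w - 3)/(3*m + w)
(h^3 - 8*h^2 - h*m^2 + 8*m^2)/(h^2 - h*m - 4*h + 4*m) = (h^2 + h*m - 8*h - 8*m)/(h - 4)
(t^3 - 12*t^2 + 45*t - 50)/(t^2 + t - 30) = (t^2 - 7*t + 10)/(t + 6)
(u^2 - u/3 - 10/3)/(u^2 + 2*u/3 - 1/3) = (3*u^2 - u - 10)/(3*u^2 + 2*u - 1)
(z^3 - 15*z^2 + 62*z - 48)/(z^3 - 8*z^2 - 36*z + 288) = (z - 1)/(z + 6)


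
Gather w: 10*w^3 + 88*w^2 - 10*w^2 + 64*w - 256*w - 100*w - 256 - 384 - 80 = 10*w^3 + 78*w^2 - 292*w - 720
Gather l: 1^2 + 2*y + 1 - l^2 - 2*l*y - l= -l^2 + l*(-2*y - 1) + 2*y + 2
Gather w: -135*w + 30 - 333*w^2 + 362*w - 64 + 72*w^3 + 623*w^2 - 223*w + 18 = 72*w^3 + 290*w^2 + 4*w - 16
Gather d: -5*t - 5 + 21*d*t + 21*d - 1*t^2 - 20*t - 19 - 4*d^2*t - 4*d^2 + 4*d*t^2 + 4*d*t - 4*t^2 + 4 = d^2*(-4*t - 4) + d*(4*t^2 + 25*t + 21) - 5*t^2 - 25*t - 20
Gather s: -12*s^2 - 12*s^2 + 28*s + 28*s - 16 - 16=-24*s^2 + 56*s - 32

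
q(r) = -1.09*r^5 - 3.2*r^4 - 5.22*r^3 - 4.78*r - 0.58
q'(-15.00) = -236234.53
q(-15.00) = 683407.37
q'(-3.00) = -241.57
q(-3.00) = 160.37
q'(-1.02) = -13.39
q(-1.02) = 7.57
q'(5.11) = -5837.67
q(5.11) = -6701.21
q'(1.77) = -178.31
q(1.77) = -88.33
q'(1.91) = -223.63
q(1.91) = -116.38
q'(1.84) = -200.01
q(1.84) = -101.56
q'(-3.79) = -657.37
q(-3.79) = 493.82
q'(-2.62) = -138.88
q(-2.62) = 89.61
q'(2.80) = -743.53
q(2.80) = -512.84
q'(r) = -5.45*r^4 - 12.8*r^3 - 15.66*r^2 - 4.78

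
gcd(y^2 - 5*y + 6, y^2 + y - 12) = y - 3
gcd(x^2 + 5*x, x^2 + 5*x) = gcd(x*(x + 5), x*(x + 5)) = x^2 + 5*x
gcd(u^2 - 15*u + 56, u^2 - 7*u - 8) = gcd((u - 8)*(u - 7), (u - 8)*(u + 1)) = u - 8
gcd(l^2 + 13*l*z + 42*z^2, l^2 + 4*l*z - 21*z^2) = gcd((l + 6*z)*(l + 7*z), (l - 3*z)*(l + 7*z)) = l + 7*z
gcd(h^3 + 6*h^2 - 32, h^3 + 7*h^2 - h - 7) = 1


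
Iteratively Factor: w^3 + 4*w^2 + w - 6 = (w + 2)*(w^2 + 2*w - 3) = (w + 2)*(w + 3)*(w - 1)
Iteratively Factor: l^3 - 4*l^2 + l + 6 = (l - 2)*(l^2 - 2*l - 3) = (l - 2)*(l + 1)*(l - 3)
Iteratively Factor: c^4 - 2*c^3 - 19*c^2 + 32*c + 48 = (c + 1)*(c^3 - 3*c^2 - 16*c + 48) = (c - 3)*(c + 1)*(c^2 - 16) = (c - 4)*(c - 3)*(c + 1)*(c + 4)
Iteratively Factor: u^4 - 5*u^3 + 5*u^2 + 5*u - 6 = (u - 3)*(u^3 - 2*u^2 - u + 2) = (u - 3)*(u - 2)*(u^2 - 1) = (u - 3)*(u - 2)*(u + 1)*(u - 1)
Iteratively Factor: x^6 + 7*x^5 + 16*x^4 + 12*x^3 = (x)*(x^5 + 7*x^4 + 16*x^3 + 12*x^2) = x*(x + 2)*(x^4 + 5*x^3 + 6*x^2) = x*(x + 2)^2*(x^3 + 3*x^2) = x^2*(x + 2)^2*(x^2 + 3*x) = x^2*(x + 2)^2*(x + 3)*(x)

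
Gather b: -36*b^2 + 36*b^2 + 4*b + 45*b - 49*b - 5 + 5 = 0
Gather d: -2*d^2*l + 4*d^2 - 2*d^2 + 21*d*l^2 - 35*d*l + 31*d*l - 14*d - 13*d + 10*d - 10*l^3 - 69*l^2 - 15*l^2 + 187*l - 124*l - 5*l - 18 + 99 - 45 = d^2*(2 - 2*l) + d*(21*l^2 - 4*l - 17) - 10*l^3 - 84*l^2 + 58*l + 36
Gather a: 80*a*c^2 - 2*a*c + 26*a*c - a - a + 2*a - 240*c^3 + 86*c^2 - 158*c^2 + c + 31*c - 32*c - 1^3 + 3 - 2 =a*(80*c^2 + 24*c) - 240*c^3 - 72*c^2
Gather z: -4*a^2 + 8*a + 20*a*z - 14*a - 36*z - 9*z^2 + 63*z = -4*a^2 - 6*a - 9*z^2 + z*(20*a + 27)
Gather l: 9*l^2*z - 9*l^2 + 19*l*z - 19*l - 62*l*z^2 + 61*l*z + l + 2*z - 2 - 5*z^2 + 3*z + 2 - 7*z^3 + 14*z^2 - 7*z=l^2*(9*z - 9) + l*(-62*z^2 + 80*z - 18) - 7*z^3 + 9*z^2 - 2*z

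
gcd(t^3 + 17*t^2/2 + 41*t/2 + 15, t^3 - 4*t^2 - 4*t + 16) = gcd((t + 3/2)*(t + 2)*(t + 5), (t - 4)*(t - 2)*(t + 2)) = t + 2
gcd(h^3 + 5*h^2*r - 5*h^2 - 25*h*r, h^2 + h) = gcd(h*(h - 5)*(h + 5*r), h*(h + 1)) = h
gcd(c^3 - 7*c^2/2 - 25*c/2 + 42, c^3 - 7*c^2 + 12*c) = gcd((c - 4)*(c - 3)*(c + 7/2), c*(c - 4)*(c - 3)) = c^2 - 7*c + 12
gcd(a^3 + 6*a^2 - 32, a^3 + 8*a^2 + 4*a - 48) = a^2 + 2*a - 8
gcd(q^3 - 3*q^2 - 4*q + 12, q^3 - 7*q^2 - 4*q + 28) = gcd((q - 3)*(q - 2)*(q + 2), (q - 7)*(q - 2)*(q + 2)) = q^2 - 4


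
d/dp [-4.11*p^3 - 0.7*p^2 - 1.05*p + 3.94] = -12.33*p^2 - 1.4*p - 1.05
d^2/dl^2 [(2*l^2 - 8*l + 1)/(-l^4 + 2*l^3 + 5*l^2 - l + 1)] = 2*(-6*l^8 + 60*l^7 - 156*l^6 + 18*l^5 + 201*l^4 + 232*l^3 - 141*l^2 - 99*l + 10)/(l^12 - 6*l^11 - 3*l^10 + 55*l^9 - 156*l^7 - 44*l^6 + 3*l^5 - 75*l^4 + 25*l^3 - 18*l^2 + 3*l - 1)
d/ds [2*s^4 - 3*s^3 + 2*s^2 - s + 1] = 8*s^3 - 9*s^2 + 4*s - 1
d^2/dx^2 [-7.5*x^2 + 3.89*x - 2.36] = -15.0000000000000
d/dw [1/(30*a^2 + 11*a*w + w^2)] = (-11*a - 2*w)/(30*a^2 + 11*a*w + w^2)^2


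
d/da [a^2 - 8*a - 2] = 2*a - 8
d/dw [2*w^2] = 4*w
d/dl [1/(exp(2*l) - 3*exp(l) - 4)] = (3 - 2*exp(l))*exp(l)/(-exp(2*l) + 3*exp(l) + 4)^2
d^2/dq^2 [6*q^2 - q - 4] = 12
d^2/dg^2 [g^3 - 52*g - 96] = 6*g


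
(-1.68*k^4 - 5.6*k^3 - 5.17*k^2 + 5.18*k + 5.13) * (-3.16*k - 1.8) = 5.3088*k^5 + 20.72*k^4 + 26.4172*k^3 - 7.0628*k^2 - 25.5348*k - 9.234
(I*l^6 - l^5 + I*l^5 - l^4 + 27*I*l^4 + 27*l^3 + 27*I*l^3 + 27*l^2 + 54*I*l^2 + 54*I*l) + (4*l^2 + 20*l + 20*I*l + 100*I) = I*l^6 - l^5 + I*l^5 - l^4 + 27*I*l^4 + 27*l^3 + 27*I*l^3 + 31*l^2 + 54*I*l^2 + 20*l + 74*I*l + 100*I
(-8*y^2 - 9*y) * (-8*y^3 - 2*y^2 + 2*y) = 64*y^5 + 88*y^4 + 2*y^3 - 18*y^2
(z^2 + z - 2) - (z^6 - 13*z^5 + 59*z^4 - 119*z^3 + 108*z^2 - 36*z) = -z^6 + 13*z^5 - 59*z^4 + 119*z^3 - 107*z^2 + 37*z - 2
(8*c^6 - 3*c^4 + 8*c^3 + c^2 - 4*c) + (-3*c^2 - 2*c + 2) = 8*c^6 - 3*c^4 + 8*c^3 - 2*c^2 - 6*c + 2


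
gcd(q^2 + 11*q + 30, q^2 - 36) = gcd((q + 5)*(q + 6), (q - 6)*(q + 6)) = q + 6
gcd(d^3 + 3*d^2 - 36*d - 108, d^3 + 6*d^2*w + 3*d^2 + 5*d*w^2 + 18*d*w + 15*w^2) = d + 3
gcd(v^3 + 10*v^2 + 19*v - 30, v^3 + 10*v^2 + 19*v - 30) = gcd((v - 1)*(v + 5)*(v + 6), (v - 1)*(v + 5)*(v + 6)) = v^3 + 10*v^2 + 19*v - 30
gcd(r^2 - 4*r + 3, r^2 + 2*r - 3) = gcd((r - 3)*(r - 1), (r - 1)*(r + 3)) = r - 1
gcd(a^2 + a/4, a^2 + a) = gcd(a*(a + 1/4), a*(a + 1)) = a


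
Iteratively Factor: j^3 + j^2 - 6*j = (j - 2)*(j^2 + 3*j) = j*(j - 2)*(j + 3)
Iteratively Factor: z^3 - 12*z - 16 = (z + 2)*(z^2 - 2*z - 8) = (z + 2)^2*(z - 4)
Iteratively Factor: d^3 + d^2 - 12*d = (d - 3)*(d^2 + 4*d) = (d - 3)*(d + 4)*(d)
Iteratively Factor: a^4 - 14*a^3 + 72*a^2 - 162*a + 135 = (a - 3)*(a^3 - 11*a^2 + 39*a - 45) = (a - 3)^2*(a^2 - 8*a + 15) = (a - 5)*(a - 3)^2*(a - 3)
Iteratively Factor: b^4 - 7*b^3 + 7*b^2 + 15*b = (b - 3)*(b^3 - 4*b^2 - 5*b) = (b - 5)*(b - 3)*(b^2 + b) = b*(b - 5)*(b - 3)*(b + 1)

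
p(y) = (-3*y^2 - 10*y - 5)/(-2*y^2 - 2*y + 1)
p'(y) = (-6*y - 10)/(-2*y^2 - 2*y + 1) + (4*y + 2)*(-3*y^2 - 10*y - 5)/(-2*y^2 - 2*y + 1)^2 = 2*(-7*y^2 - 13*y - 10)/(4*y^4 + 8*y^3 - 4*y + 1)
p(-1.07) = 2.66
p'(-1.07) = -11.36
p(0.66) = 10.84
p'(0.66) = -30.49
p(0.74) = 8.91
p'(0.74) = -18.90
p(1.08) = 5.53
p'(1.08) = -5.28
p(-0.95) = 1.64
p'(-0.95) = -6.62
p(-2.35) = -0.36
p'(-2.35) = -1.27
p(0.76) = 8.56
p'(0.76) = -17.05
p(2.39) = 3.03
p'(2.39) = -0.70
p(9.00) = 1.89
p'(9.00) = -0.04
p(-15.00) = 1.26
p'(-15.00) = -0.02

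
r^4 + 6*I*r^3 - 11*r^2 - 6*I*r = r*(r + I)*(r + 2*I)*(r + 3*I)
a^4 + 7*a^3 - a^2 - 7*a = a*(a - 1)*(a + 1)*(a + 7)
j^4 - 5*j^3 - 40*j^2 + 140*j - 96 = (j - 8)*(j - 2)*(j - 1)*(j + 6)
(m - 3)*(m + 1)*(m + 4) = m^3 + 2*m^2 - 11*m - 12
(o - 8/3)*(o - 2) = o^2 - 14*o/3 + 16/3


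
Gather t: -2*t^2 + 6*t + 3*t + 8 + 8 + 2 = -2*t^2 + 9*t + 18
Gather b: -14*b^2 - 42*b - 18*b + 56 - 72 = -14*b^2 - 60*b - 16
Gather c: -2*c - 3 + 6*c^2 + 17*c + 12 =6*c^2 + 15*c + 9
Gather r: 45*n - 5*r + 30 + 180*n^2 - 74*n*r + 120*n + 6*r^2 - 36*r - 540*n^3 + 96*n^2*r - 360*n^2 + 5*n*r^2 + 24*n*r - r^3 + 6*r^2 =-540*n^3 - 180*n^2 + 165*n - r^3 + r^2*(5*n + 12) + r*(96*n^2 - 50*n - 41) + 30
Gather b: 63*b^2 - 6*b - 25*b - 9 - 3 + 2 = 63*b^2 - 31*b - 10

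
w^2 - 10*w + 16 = (w - 8)*(w - 2)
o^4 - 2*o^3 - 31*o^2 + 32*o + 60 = (o - 6)*(o - 2)*(o + 1)*(o + 5)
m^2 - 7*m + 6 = (m - 6)*(m - 1)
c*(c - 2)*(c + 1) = c^3 - c^2 - 2*c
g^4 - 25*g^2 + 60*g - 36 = (g - 3)*(g - 2)*(g - 1)*(g + 6)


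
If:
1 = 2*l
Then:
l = 1/2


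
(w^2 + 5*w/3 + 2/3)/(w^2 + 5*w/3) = (3*w^2 + 5*w + 2)/(w*(3*w + 5))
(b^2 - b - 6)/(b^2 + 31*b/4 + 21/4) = 4*(b^2 - b - 6)/(4*b^2 + 31*b + 21)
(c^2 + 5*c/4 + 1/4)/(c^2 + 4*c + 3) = (c + 1/4)/(c + 3)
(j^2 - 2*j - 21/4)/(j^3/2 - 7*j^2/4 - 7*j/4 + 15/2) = (4*j^2 - 8*j - 21)/(2*j^3 - 7*j^2 - 7*j + 30)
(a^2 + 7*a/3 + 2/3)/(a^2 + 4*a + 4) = (a + 1/3)/(a + 2)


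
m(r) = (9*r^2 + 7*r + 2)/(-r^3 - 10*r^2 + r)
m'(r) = (18*r + 7)/(-r^3 - 10*r^2 + r) + (3*r^2 + 20*r - 1)*(9*r^2 + 7*r + 2)/(-r^3 - 10*r^2 + r)^2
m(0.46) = -4.06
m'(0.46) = 11.76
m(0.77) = -2.27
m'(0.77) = 2.81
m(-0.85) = -0.34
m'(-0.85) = 0.39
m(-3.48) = -1.05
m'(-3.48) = 0.24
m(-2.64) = -0.86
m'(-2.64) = 0.23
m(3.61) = -0.83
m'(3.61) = 0.11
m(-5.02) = -1.48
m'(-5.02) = 0.35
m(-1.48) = -0.56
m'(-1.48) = 0.30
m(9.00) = -0.52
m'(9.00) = 0.03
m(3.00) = -0.91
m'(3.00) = 0.15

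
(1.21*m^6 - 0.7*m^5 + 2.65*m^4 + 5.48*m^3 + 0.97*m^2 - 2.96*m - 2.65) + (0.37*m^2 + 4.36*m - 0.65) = 1.21*m^6 - 0.7*m^5 + 2.65*m^4 + 5.48*m^3 + 1.34*m^2 + 1.4*m - 3.3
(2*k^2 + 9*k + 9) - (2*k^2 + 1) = 9*k + 8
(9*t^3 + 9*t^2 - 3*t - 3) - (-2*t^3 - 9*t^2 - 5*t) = 11*t^3 + 18*t^2 + 2*t - 3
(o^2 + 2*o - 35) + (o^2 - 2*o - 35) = 2*o^2 - 70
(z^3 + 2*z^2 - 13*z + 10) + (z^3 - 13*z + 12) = 2*z^3 + 2*z^2 - 26*z + 22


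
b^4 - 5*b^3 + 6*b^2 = b^2*(b - 3)*(b - 2)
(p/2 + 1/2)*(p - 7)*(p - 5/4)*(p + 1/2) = p^4/2 - 27*p^3/8 - 25*p^2/16 + 9*p/2 + 35/16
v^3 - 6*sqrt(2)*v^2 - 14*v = v*(v - 7*sqrt(2))*(v + sqrt(2))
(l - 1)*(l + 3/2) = l^2 + l/2 - 3/2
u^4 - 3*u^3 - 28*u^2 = u^2*(u - 7)*(u + 4)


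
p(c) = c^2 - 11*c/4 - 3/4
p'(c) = 2*c - 11/4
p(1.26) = -2.63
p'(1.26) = -0.23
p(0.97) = -2.48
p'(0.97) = -0.81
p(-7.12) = 69.52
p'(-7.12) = -16.99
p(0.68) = -2.16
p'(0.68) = -1.39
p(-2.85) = 15.21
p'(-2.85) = -8.45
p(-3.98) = 26.04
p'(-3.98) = -10.71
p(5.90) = 17.84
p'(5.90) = 9.05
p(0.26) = -1.40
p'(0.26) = -2.23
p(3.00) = 0.00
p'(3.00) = 3.25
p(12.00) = 110.25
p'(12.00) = 21.25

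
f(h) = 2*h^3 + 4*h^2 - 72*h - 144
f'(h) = 6*h^2 + 8*h - 72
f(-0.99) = -70.74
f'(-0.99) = -74.04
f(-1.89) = -7.13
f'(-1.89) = -65.69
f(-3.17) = 60.73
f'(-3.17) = -37.07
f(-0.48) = -108.74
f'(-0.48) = -74.46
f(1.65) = -242.93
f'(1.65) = -42.46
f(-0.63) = -97.55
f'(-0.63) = -74.66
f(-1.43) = -38.71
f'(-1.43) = -71.17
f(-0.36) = -117.65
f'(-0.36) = -74.10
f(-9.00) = -630.00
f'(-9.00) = 342.00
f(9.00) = 990.00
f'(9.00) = 486.00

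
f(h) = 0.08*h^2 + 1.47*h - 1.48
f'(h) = 0.16*h + 1.47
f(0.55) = -0.65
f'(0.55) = 1.56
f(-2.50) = -4.66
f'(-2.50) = 1.07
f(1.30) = 0.57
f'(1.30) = 1.68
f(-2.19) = -4.32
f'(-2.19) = 1.12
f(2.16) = 2.07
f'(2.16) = 1.82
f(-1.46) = -3.46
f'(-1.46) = 1.24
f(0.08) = -1.36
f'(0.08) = 1.48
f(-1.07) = -2.96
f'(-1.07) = 1.30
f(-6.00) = -7.42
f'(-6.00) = 0.51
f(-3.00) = -5.17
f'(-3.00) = 0.99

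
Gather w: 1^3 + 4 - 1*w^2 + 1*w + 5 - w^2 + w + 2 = -2*w^2 + 2*w + 12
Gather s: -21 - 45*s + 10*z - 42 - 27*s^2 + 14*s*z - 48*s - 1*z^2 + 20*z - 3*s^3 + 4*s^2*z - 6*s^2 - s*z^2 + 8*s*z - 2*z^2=-3*s^3 + s^2*(4*z - 33) + s*(-z^2 + 22*z - 93) - 3*z^2 + 30*z - 63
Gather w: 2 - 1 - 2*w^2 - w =-2*w^2 - w + 1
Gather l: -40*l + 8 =8 - 40*l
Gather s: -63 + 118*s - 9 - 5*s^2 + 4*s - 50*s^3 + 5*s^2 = -50*s^3 + 122*s - 72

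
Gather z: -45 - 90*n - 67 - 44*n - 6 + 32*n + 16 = -102*n - 102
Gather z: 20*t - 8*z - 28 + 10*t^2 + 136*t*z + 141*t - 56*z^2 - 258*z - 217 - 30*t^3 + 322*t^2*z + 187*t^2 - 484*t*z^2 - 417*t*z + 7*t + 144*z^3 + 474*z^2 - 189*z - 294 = -30*t^3 + 197*t^2 + 168*t + 144*z^3 + z^2*(418 - 484*t) + z*(322*t^2 - 281*t - 455) - 539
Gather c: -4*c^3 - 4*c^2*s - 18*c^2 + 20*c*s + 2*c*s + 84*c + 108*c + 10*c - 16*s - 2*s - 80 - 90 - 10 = -4*c^3 + c^2*(-4*s - 18) + c*(22*s + 202) - 18*s - 180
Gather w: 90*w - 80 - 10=90*w - 90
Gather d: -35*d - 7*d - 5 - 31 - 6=-42*d - 42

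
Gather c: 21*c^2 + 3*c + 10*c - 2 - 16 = 21*c^2 + 13*c - 18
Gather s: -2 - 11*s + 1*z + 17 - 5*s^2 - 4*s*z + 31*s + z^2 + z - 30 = -5*s^2 + s*(20 - 4*z) + z^2 + 2*z - 15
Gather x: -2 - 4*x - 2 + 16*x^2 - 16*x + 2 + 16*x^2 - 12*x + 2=32*x^2 - 32*x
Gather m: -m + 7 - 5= 2 - m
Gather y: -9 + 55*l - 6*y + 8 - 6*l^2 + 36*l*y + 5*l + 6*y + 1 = -6*l^2 + 36*l*y + 60*l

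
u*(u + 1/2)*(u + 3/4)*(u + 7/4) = u^4 + 3*u^3 + 41*u^2/16 + 21*u/32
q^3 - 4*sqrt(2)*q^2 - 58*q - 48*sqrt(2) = (q - 8*sqrt(2))*(q + sqrt(2))*(q + 3*sqrt(2))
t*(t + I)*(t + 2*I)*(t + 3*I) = t^4 + 6*I*t^3 - 11*t^2 - 6*I*t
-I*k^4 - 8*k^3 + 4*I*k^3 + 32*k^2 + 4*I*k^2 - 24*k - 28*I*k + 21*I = (k - 3)*(k - 7*I)*(k - I)*(-I*k + I)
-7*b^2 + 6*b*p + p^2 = (-b + p)*(7*b + p)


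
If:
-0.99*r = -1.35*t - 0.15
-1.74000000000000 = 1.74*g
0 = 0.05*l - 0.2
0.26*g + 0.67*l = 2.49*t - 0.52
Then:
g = -1.00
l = 4.00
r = 1.76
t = 1.18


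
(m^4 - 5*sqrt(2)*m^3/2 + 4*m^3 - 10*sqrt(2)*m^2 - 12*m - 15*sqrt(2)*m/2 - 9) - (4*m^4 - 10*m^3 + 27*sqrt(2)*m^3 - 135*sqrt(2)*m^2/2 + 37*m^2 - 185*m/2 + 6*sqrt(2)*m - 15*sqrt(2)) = -3*m^4 - 59*sqrt(2)*m^3/2 + 14*m^3 - 37*m^2 + 115*sqrt(2)*m^2/2 - 27*sqrt(2)*m/2 + 161*m/2 - 9 + 15*sqrt(2)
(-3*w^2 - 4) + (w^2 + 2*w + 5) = -2*w^2 + 2*w + 1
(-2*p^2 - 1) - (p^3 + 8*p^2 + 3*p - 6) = -p^3 - 10*p^2 - 3*p + 5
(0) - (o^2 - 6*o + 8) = -o^2 + 6*o - 8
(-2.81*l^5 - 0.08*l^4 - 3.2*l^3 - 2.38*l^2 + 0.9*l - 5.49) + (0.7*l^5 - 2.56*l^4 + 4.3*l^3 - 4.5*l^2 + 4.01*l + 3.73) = -2.11*l^5 - 2.64*l^4 + 1.1*l^3 - 6.88*l^2 + 4.91*l - 1.76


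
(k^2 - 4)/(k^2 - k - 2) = (k + 2)/(k + 1)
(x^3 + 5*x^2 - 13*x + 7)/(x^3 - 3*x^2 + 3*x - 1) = (x + 7)/(x - 1)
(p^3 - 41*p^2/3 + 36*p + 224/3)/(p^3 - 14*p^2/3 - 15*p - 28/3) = (p - 8)/(p + 1)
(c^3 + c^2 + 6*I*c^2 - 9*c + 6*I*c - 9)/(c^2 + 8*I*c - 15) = (c^2 + c*(1 + 3*I) + 3*I)/(c + 5*I)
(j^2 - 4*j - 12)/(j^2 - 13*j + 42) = (j + 2)/(j - 7)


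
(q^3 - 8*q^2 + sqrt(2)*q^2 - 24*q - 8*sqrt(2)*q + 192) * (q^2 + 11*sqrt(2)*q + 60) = q^5 - 8*q^4 + 12*sqrt(2)*q^4 - 96*sqrt(2)*q^3 + 58*q^3 - 464*q^2 - 204*sqrt(2)*q^2 - 1440*q + 1632*sqrt(2)*q + 11520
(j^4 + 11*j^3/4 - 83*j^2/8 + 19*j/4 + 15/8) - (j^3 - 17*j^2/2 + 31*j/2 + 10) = j^4 + 7*j^3/4 - 15*j^2/8 - 43*j/4 - 65/8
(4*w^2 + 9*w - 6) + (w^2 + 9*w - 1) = 5*w^2 + 18*w - 7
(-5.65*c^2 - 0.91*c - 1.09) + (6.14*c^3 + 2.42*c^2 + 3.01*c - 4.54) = 6.14*c^3 - 3.23*c^2 + 2.1*c - 5.63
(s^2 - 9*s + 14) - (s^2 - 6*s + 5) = 9 - 3*s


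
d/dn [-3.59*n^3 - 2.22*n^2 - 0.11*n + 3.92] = -10.77*n^2 - 4.44*n - 0.11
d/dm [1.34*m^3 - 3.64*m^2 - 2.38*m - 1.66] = 4.02*m^2 - 7.28*m - 2.38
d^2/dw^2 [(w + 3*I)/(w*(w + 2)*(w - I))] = (6*w^5 + w^4*(12 + 30*I) + w^3*(54 + 92*I) + w^2*(108 + 54*I) + w*(72 - 36*I) - 24*I)/(w^9 + w^8*(6 - 3*I) + w^7*(9 - 18*I) + w^6*(-10 - 35*I) + w^5*(-36 - 18*I) + w^4*(-24 + 12*I) + 8*I*w^3)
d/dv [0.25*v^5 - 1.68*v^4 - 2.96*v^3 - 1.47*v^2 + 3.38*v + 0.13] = 1.25*v^4 - 6.72*v^3 - 8.88*v^2 - 2.94*v + 3.38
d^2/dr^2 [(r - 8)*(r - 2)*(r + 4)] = 6*r - 12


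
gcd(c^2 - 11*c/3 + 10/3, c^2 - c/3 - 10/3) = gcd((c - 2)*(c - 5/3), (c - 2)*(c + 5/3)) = c - 2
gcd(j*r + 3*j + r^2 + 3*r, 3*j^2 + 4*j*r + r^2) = j + r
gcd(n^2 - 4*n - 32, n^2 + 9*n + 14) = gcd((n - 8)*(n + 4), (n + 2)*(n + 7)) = 1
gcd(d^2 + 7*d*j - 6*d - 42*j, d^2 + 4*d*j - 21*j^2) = d + 7*j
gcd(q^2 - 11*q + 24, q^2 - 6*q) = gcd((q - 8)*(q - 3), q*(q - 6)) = 1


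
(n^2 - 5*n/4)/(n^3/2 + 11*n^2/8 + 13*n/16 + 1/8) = 4*n*(4*n - 5)/(8*n^3 + 22*n^2 + 13*n + 2)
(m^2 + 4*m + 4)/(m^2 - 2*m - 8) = (m + 2)/(m - 4)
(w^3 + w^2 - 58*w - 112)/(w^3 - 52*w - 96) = (w + 7)/(w + 6)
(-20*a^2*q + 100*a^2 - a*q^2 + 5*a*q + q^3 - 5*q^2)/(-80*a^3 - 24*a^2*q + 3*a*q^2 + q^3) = (q - 5)/(4*a + q)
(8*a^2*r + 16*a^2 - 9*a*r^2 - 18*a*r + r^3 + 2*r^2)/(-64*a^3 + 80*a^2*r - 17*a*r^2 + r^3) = (r + 2)/(-8*a + r)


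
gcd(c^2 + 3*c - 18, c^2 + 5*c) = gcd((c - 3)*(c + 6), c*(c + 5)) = 1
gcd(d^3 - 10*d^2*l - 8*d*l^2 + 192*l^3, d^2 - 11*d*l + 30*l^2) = d - 6*l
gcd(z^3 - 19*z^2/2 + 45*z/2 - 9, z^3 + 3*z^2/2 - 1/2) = z - 1/2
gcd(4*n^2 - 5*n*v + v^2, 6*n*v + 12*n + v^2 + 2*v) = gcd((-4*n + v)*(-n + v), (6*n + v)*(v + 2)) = 1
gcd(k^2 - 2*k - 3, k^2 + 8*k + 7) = k + 1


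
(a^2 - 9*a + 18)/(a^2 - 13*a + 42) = (a - 3)/(a - 7)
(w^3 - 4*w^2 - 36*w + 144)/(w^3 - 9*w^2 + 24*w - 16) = (w^2 - 36)/(w^2 - 5*w + 4)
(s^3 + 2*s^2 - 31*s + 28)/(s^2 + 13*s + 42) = (s^2 - 5*s + 4)/(s + 6)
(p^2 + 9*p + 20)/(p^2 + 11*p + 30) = (p + 4)/(p + 6)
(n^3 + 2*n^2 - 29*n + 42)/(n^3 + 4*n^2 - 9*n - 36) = (n^2 + 5*n - 14)/(n^2 + 7*n + 12)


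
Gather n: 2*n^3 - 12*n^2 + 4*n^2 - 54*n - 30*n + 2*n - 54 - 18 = 2*n^3 - 8*n^2 - 82*n - 72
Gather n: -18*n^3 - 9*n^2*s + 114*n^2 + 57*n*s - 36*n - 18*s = -18*n^3 + n^2*(114 - 9*s) + n*(57*s - 36) - 18*s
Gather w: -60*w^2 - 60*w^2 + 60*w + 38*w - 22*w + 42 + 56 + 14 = -120*w^2 + 76*w + 112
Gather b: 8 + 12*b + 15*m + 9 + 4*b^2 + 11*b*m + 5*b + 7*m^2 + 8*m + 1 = 4*b^2 + b*(11*m + 17) + 7*m^2 + 23*m + 18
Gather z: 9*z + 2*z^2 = 2*z^2 + 9*z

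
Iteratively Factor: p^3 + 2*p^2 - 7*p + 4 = (p - 1)*(p^2 + 3*p - 4) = (p - 1)*(p + 4)*(p - 1)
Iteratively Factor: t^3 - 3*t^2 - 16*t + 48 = (t - 4)*(t^2 + t - 12) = (t - 4)*(t - 3)*(t + 4)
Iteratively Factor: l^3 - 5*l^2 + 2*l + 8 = (l - 4)*(l^2 - l - 2) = (l - 4)*(l - 2)*(l + 1)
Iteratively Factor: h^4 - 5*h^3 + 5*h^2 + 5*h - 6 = (h - 2)*(h^3 - 3*h^2 - h + 3) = (h - 2)*(h - 1)*(h^2 - 2*h - 3) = (h - 3)*(h - 2)*(h - 1)*(h + 1)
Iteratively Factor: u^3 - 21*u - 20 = (u + 1)*(u^2 - u - 20) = (u - 5)*(u + 1)*(u + 4)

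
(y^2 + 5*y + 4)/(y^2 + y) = (y + 4)/y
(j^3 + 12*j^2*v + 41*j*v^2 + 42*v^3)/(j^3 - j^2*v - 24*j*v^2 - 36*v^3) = (-j - 7*v)/(-j + 6*v)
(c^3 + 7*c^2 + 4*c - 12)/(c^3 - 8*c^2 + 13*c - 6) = (c^2 + 8*c + 12)/(c^2 - 7*c + 6)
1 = 1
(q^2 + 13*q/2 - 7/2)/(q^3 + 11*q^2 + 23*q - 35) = (q - 1/2)/(q^2 + 4*q - 5)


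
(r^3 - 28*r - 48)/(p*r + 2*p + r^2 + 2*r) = (r^2 - 2*r - 24)/(p + r)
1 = 1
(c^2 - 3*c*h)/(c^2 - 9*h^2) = c/(c + 3*h)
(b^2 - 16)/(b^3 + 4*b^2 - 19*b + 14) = (b^2 - 16)/(b^3 + 4*b^2 - 19*b + 14)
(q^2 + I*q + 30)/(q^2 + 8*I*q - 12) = (q - 5*I)/(q + 2*I)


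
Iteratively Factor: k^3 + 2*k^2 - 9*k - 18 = (k + 3)*(k^2 - k - 6) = (k - 3)*(k + 3)*(k + 2)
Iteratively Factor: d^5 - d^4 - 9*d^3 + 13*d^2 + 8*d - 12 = (d - 1)*(d^4 - 9*d^2 + 4*d + 12) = (d - 1)*(d + 3)*(d^3 - 3*d^2 + 4) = (d - 2)*(d - 1)*(d + 3)*(d^2 - d - 2) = (d - 2)^2*(d - 1)*(d + 3)*(d + 1)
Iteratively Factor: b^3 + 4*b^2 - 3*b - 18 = (b - 2)*(b^2 + 6*b + 9) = (b - 2)*(b + 3)*(b + 3)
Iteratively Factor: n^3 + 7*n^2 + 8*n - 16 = (n + 4)*(n^2 + 3*n - 4) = (n - 1)*(n + 4)*(n + 4)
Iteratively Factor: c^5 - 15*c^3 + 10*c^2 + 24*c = (c + 4)*(c^4 - 4*c^3 + c^2 + 6*c) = (c + 1)*(c + 4)*(c^3 - 5*c^2 + 6*c) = c*(c + 1)*(c + 4)*(c^2 - 5*c + 6) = c*(c - 2)*(c + 1)*(c + 4)*(c - 3)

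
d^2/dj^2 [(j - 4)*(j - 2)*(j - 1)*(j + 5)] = 12*j^2 - 12*j - 42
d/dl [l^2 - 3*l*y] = 2*l - 3*y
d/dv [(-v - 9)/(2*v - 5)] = 23/(2*v - 5)^2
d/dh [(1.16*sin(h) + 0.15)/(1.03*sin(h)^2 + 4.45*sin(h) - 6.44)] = (-0.309*sin(h) + 0.5974*cos(2*h) - 8.7353)*cos(h)/(1.03*sin(h)^2 + 4.45*sin(h) - 6.44)^2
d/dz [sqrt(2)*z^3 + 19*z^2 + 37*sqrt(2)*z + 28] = 3*sqrt(2)*z^2 + 38*z + 37*sqrt(2)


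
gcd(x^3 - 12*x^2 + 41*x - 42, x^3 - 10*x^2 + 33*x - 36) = x - 3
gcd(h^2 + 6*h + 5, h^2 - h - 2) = h + 1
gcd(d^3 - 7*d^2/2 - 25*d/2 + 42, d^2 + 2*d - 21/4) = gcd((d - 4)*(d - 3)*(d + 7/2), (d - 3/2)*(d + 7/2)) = d + 7/2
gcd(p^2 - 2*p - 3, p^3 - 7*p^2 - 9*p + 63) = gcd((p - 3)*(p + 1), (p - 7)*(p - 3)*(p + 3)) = p - 3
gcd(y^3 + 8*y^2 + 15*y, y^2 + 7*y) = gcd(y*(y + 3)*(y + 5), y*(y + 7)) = y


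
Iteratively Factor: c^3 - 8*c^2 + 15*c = (c)*(c^2 - 8*c + 15) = c*(c - 3)*(c - 5)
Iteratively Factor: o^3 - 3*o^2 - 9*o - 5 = (o + 1)*(o^2 - 4*o - 5) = (o - 5)*(o + 1)*(o + 1)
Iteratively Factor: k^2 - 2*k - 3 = (k + 1)*(k - 3)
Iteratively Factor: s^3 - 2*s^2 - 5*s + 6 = (s - 1)*(s^2 - s - 6) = (s - 3)*(s - 1)*(s + 2)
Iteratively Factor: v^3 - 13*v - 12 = (v + 3)*(v^2 - 3*v - 4) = (v - 4)*(v + 3)*(v + 1)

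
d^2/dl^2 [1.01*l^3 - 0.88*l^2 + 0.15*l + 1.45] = 6.06*l - 1.76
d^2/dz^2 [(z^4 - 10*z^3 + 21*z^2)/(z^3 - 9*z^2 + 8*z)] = 8*(z^3 + 6*z^2 - 78*z + 218)/(z^6 - 27*z^5 + 267*z^4 - 1161*z^3 + 2136*z^2 - 1728*z + 512)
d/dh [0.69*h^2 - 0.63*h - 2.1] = 1.38*h - 0.63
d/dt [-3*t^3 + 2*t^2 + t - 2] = -9*t^2 + 4*t + 1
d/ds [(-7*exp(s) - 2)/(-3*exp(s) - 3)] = 5/(12*cosh(s/2)^2)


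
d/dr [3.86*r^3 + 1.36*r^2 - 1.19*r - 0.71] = 11.58*r^2 + 2.72*r - 1.19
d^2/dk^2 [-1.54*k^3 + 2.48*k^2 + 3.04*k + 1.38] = 4.96 - 9.24*k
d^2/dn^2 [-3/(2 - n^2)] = 6*(3*n^2 + 2)/(n^2 - 2)^3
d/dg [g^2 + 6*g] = 2*g + 6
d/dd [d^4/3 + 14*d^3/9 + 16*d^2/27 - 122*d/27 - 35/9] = 4*d^3/3 + 14*d^2/3 + 32*d/27 - 122/27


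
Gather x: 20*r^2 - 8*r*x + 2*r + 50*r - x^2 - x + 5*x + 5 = 20*r^2 + 52*r - x^2 + x*(4 - 8*r) + 5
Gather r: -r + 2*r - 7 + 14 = r + 7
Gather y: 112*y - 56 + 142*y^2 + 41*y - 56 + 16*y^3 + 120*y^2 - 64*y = 16*y^3 + 262*y^2 + 89*y - 112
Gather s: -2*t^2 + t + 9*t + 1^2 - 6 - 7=-2*t^2 + 10*t - 12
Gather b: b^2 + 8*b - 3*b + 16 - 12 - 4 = b^2 + 5*b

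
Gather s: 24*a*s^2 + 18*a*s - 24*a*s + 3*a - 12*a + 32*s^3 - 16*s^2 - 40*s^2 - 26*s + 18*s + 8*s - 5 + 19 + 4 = -6*a*s - 9*a + 32*s^3 + s^2*(24*a - 56) + 18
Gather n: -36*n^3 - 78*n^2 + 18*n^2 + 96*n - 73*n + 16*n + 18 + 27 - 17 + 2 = -36*n^3 - 60*n^2 + 39*n + 30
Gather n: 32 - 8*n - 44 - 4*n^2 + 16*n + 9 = -4*n^2 + 8*n - 3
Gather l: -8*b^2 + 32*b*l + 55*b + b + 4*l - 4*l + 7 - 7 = -8*b^2 + 32*b*l + 56*b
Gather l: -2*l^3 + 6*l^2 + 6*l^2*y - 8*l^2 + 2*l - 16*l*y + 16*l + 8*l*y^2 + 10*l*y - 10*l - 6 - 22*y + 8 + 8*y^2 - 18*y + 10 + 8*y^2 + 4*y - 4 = -2*l^3 + l^2*(6*y - 2) + l*(8*y^2 - 6*y + 8) + 16*y^2 - 36*y + 8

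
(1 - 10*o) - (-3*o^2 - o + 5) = 3*o^2 - 9*o - 4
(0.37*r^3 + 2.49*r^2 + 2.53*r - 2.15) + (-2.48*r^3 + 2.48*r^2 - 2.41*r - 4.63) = -2.11*r^3 + 4.97*r^2 + 0.12*r - 6.78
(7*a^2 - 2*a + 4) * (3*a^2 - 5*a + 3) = 21*a^4 - 41*a^3 + 43*a^2 - 26*a + 12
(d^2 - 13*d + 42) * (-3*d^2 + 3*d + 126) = -3*d^4 + 42*d^3 - 39*d^2 - 1512*d + 5292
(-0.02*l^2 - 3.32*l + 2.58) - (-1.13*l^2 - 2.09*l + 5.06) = 1.11*l^2 - 1.23*l - 2.48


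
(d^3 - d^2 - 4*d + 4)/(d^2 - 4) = d - 1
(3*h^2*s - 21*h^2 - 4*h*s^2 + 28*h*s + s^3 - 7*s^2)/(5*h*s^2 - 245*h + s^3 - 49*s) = (3*h^2 - 4*h*s + s^2)/(5*h*s + 35*h + s^2 + 7*s)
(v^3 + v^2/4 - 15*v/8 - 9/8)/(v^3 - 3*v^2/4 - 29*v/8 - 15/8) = (2*v - 3)/(2*v - 5)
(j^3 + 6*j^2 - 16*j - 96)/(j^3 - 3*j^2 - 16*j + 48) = (j + 6)/(j - 3)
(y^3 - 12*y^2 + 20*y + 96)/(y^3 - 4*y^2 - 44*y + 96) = (y^2 - 4*y - 12)/(y^2 + 4*y - 12)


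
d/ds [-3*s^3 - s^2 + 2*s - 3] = -9*s^2 - 2*s + 2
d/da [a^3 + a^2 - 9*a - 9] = 3*a^2 + 2*a - 9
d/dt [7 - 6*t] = -6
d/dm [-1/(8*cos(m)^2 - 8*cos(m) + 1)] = 8*(sin(m) - sin(2*m))/(8*cos(m) - 4*cos(2*m) - 5)^2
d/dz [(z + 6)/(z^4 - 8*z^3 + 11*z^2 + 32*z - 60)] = (z^4 - 8*z^3 + 11*z^2 + 32*z - 2*(z + 6)*(2*z^3 - 12*z^2 + 11*z + 16) - 60)/(z^4 - 8*z^3 + 11*z^2 + 32*z - 60)^2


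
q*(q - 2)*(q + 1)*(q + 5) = q^4 + 4*q^3 - 7*q^2 - 10*q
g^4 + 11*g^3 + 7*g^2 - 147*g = g*(g - 3)*(g + 7)^2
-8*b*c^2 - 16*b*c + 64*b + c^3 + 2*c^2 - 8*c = (-8*b + c)*(c - 2)*(c + 4)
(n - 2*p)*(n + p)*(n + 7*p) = n^3 + 6*n^2*p - 9*n*p^2 - 14*p^3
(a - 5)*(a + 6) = a^2 + a - 30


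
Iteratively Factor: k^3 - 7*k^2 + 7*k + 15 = (k - 5)*(k^2 - 2*k - 3) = (k - 5)*(k - 3)*(k + 1)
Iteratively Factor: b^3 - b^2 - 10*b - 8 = (b - 4)*(b^2 + 3*b + 2) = (b - 4)*(b + 2)*(b + 1)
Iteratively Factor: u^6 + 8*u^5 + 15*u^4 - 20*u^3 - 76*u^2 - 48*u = (u + 2)*(u^5 + 6*u^4 + 3*u^3 - 26*u^2 - 24*u) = (u - 2)*(u + 2)*(u^4 + 8*u^3 + 19*u^2 + 12*u) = (u - 2)*(u + 2)*(u + 3)*(u^3 + 5*u^2 + 4*u) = (u - 2)*(u + 2)*(u + 3)*(u + 4)*(u^2 + u) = (u - 2)*(u + 1)*(u + 2)*(u + 3)*(u + 4)*(u)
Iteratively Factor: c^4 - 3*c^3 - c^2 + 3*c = (c + 1)*(c^3 - 4*c^2 + 3*c) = (c - 1)*(c + 1)*(c^2 - 3*c) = c*(c - 1)*(c + 1)*(c - 3)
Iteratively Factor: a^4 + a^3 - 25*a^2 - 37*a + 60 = (a + 4)*(a^3 - 3*a^2 - 13*a + 15) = (a + 3)*(a + 4)*(a^2 - 6*a + 5) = (a - 5)*(a + 3)*(a + 4)*(a - 1)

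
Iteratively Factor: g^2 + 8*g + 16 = (g + 4)*(g + 4)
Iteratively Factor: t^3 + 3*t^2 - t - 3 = (t - 1)*(t^2 + 4*t + 3) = (t - 1)*(t + 1)*(t + 3)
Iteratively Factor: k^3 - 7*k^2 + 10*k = (k - 5)*(k^2 - 2*k) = (k - 5)*(k - 2)*(k)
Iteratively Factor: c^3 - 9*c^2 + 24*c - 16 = (c - 4)*(c^2 - 5*c + 4) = (c - 4)^2*(c - 1)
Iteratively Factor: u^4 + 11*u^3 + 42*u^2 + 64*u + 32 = (u + 2)*(u^3 + 9*u^2 + 24*u + 16) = (u + 2)*(u + 4)*(u^2 + 5*u + 4) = (u + 2)*(u + 4)^2*(u + 1)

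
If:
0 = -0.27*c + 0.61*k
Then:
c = 2.25925925925926*k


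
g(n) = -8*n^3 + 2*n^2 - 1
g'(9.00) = -1908.00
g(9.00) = -5671.00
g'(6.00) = -840.00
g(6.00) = -1657.00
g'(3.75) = -322.50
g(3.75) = -394.75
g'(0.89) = -15.45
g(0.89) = -5.06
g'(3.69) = -312.03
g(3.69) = -375.72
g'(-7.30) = -1308.16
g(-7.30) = 3217.72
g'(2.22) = -109.40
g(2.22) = -78.67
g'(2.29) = -116.70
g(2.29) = -86.58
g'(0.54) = -4.84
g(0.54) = -1.68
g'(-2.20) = -124.96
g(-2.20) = 93.86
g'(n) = -24*n^2 + 4*n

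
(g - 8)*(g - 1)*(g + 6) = g^3 - 3*g^2 - 46*g + 48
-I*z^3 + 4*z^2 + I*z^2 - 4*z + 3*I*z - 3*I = (z - 1)*(z + 3*I)*(-I*z + 1)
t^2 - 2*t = t*(t - 2)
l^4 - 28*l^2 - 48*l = l*(l - 6)*(l + 2)*(l + 4)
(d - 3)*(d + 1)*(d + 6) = d^3 + 4*d^2 - 15*d - 18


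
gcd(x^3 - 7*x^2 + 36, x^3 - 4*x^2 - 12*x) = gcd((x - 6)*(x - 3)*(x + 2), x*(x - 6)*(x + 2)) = x^2 - 4*x - 12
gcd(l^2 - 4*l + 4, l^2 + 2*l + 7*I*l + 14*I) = 1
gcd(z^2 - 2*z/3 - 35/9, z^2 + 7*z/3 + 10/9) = z + 5/3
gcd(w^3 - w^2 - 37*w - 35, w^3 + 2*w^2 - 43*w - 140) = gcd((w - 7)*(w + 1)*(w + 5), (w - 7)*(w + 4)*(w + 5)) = w^2 - 2*w - 35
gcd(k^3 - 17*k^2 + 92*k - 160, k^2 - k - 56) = k - 8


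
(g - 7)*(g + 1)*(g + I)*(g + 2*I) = g^4 - 6*g^3 + 3*I*g^3 - 9*g^2 - 18*I*g^2 + 12*g - 21*I*g + 14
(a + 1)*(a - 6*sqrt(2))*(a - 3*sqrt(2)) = a^3 - 9*sqrt(2)*a^2 + a^2 - 9*sqrt(2)*a + 36*a + 36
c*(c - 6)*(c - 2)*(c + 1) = c^4 - 7*c^3 + 4*c^2 + 12*c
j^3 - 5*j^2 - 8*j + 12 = (j - 6)*(j - 1)*(j + 2)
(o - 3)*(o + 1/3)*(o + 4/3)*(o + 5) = o^4 + 11*o^3/3 - 101*o^2/9 - 217*o/9 - 20/3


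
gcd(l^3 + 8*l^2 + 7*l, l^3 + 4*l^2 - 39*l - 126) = l + 7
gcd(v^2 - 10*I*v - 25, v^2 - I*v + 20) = v - 5*I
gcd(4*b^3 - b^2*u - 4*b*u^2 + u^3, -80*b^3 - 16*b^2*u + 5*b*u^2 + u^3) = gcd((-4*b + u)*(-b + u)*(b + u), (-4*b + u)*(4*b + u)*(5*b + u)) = -4*b + u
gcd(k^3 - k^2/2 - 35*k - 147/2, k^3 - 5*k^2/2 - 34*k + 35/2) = k - 7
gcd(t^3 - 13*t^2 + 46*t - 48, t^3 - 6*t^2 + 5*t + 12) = t - 3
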